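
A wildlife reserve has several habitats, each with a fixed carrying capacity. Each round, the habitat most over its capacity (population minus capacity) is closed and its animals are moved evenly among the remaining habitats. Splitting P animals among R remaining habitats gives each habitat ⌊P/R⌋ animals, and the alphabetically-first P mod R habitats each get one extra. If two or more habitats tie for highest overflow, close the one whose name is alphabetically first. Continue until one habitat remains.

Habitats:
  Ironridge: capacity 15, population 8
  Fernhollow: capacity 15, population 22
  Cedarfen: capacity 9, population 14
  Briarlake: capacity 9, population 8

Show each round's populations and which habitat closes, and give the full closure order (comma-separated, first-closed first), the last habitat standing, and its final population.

Closure order: Fernhollow, Cedarfen, Briarlake
Last habitat: Ironridge with 52 animals

Round 1: Briarlake=8 Cedarfen=14 Fernhollow=22 Ironridge=8 → close Fernhollow (overflow 7)
  22÷3 = 7 each, +1 to first 1
Round 2: Briarlake=16 Cedarfen=21 Ironridge=15 → close Cedarfen (overflow 12)
  21÷2 = 10 each, +1 to first 1
Round 3: Briarlake=27 Ironridge=25 → close Briarlake (overflow 18)
  27÷1 = 27 each, +1 to first 0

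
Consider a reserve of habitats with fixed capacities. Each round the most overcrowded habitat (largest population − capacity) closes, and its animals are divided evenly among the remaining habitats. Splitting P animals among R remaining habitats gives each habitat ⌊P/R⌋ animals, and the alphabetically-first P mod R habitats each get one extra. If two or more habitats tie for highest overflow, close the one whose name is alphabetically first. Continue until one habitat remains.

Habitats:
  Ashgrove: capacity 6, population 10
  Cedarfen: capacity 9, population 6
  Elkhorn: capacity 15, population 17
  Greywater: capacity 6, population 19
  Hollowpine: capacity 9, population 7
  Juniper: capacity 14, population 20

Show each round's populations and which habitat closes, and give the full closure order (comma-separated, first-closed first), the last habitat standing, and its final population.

Closure order: Greywater, Juniper, Ashgrove, Elkhorn, Cedarfen
Last habitat: Hollowpine with 79 animals

Round 1: Ashgrove=10 Cedarfen=6 Elkhorn=17 Greywater=19 Hollowpine=7 Juniper=20 → close Greywater (overflow 13)
  19÷5 = 3 each, +1 to first 4
Round 2: Ashgrove=14 Cedarfen=10 Elkhorn=21 Hollowpine=11 Juniper=23 → close Juniper (overflow 9)
  23÷4 = 5 each, +1 to first 3
Round 3: Ashgrove=20 Cedarfen=16 Elkhorn=27 Hollowpine=16 → close Ashgrove (overflow 14)
  20÷3 = 6 each, +1 to first 2
Round 4: Cedarfen=23 Elkhorn=34 Hollowpine=22 → close Elkhorn (overflow 19)
  34÷2 = 17 each, +1 to first 0
Round 5: Cedarfen=40 Hollowpine=39 → close Cedarfen (overflow 31)
  40÷1 = 40 each, +1 to first 0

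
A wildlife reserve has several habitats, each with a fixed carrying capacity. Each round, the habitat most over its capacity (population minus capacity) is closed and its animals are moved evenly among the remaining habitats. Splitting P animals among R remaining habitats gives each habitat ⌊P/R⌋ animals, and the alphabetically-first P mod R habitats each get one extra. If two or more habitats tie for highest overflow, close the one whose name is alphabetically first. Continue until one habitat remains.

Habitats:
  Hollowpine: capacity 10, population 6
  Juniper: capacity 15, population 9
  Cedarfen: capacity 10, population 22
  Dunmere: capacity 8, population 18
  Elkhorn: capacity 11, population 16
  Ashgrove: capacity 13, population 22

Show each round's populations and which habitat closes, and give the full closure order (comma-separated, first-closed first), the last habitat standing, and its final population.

Closure order: Cedarfen, Dunmere, Ashgrove, Elkhorn, Hollowpine
Last habitat: Juniper with 93 animals

Round 1: Ashgrove=22 Cedarfen=22 Dunmere=18 Elkhorn=16 Hollowpine=6 Juniper=9 → close Cedarfen (overflow 12)
  22÷5 = 4 each, +1 to first 2
Round 2: Ashgrove=27 Dunmere=23 Elkhorn=20 Hollowpine=10 Juniper=13 → close Dunmere (overflow 15)
  23÷4 = 5 each, +1 to first 3
Round 3: Ashgrove=33 Elkhorn=26 Hollowpine=16 Juniper=18 → close Ashgrove (overflow 20)
  33÷3 = 11 each, +1 to first 0
Round 4: Elkhorn=37 Hollowpine=27 Juniper=29 → close Elkhorn (overflow 26)
  37÷2 = 18 each, +1 to first 1
Round 5: Hollowpine=46 Juniper=47 → close Hollowpine (overflow 36)
  46÷1 = 46 each, +1 to first 0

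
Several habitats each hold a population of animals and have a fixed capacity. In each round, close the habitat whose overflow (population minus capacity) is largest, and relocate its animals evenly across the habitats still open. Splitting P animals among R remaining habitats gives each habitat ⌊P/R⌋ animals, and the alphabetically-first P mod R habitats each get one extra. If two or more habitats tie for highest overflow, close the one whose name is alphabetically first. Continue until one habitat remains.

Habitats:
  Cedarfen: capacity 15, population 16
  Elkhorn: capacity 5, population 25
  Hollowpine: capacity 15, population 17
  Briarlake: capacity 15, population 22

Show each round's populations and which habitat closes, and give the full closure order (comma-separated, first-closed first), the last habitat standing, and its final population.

Round 1: Briarlake=22 Cedarfen=16 Elkhorn=25 Hollowpine=17 → close Elkhorn (overflow 20)
  25÷3 = 8 each, +1 to first 1
Round 2: Briarlake=31 Cedarfen=24 Hollowpine=25 → close Briarlake (overflow 16)
  31÷2 = 15 each, +1 to first 1
Round 3: Cedarfen=40 Hollowpine=40 → close Cedarfen (overflow 25)
  40÷1 = 40 each, +1 to first 0

Closure order: Elkhorn, Briarlake, Cedarfen
Last habitat: Hollowpine with 80 animals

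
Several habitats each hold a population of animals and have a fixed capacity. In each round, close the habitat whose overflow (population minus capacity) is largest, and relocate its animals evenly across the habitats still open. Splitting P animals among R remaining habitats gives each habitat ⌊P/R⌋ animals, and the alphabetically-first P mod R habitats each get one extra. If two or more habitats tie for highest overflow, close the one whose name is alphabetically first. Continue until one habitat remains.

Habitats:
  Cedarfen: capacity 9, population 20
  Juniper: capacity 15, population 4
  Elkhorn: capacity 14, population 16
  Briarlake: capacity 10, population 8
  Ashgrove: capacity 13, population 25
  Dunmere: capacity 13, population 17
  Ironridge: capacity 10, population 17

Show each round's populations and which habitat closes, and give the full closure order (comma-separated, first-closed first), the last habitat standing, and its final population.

Round 1: Ashgrove=25 Briarlake=8 Cedarfen=20 Dunmere=17 Elkhorn=16 Ironridge=17 Juniper=4 → close Ashgrove (overflow 12)
  25÷6 = 4 each, +1 to first 1
Round 2: Briarlake=13 Cedarfen=24 Dunmere=21 Elkhorn=20 Ironridge=21 Juniper=8 → close Cedarfen (overflow 15)
  24÷5 = 4 each, +1 to first 4
Round 3: Briarlake=18 Dunmere=26 Elkhorn=25 Ironridge=26 Juniper=12 → close Ironridge (overflow 16)
  26÷4 = 6 each, +1 to first 2
Round 4: Briarlake=25 Dunmere=33 Elkhorn=31 Juniper=18 → close Dunmere (overflow 20)
  33÷3 = 11 each, +1 to first 0
Round 5: Briarlake=36 Elkhorn=42 Juniper=29 → close Elkhorn (overflow 28)
  42÷2 = 21 each, +1 to first 0
Round 6: Briarlake=57 Juniper=50 → close Briarlake (overflow 47)
  57÷1 = 57 each, +1 to first 0

Closure order: Ashgrove, Cedarfen, Ironridge, Dunmere, Elkhorn, Briarlake
Last habitat: Juniper with 107 animals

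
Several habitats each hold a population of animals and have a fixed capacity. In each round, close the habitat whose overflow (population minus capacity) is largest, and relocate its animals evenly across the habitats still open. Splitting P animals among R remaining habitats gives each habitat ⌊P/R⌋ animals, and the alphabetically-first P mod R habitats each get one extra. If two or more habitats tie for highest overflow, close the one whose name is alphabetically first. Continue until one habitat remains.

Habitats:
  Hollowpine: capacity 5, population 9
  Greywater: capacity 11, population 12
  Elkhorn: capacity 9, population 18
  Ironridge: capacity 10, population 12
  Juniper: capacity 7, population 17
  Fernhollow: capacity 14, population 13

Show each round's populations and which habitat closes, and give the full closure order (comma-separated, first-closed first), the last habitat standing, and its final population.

Round 1: Elkhorn=18 Fernhollow=13 Greywater=12 Hollowpine=9 Ironridge=12 Juniper=17 → close Juniper (overflow 10)
  17÷5 = 3 each, +1 to first 2
Round 2: Elkhorn=22 Fernhollow=17 Greywater=15 Hollowpine=12 Ironridge=15 → close Elkhorn (overflow 13)
  22÷4 = 5 each, +1 to first 2
Round 3: Fernhollow=23 Greywater=21 Hollowpine=17 Ironridge=20 → close Hollowpine (overflow 12)
  17÷3 = 5 each, +1 to first 2
Round 4: Fernhollow=29 Greywater=27 Ironridge=25 → close Greywater (overflow 16)
  27÷2 = 13 each, +1 to first 1
Round 5: Fernhollow=43 Ironridge=38 → close Fernhollow (overflow 29)
  43÷1 = 43 each, +1 to first 0

Closure order: Juniper, Elkhorn, Hollowpine, Greywater, Fernhollow
Last habitat: Ironridge with 81 animals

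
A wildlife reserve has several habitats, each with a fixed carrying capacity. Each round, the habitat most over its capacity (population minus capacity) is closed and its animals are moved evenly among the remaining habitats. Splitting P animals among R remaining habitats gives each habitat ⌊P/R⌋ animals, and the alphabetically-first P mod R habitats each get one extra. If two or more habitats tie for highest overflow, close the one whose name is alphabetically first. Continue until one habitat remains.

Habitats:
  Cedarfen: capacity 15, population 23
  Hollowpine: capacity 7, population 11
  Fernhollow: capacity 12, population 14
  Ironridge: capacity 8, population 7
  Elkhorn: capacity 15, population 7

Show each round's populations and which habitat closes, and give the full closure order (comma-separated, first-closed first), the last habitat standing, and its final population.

Closure order: Cedarfen, Hollowpine, Fernhollow, Ironridge
Last habitat: Elkhorn with 62 animals

Round 1: Cedarfen=23 Elkhorn=7 Fernhollow=14 Hollowpine=11 Ironridge=7 → close Cedarfen (overflow 8)
  23÷4 = 5 each, +1 to first 3
Round 2: Elkhorn=13 Fernhollow=20 Hollowpine=17 Ironridge=12 → close Hollowpine (overflow 10)
  17÷3 = 5 each, +1 to first 2
Round 3: Elkhorn=19 Fernhollow=26 Ironridge=17 → close Fernhollow (overflow 14)
  26÷2 = 13 each, +1 to first 0
Round 4: Elkhorn=32 Ironridge=30 → close Ironridge (overflow 22)
  30÷1 = 30 each, +1 to first 0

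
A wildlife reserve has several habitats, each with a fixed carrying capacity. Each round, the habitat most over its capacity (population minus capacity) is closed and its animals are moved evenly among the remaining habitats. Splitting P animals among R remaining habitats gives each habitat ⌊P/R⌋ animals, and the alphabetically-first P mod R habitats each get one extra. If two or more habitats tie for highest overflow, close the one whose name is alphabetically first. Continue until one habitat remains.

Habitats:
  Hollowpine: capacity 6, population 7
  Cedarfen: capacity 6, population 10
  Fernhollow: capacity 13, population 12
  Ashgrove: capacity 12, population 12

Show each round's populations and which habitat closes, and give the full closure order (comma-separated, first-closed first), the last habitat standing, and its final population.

Closure order: Cedarfen, Ashgrove, Hollowpine
Last habitat: Fernhollow with 41 animals

Round 1: Ashgrove=12 Cedarfen=10 Fernhollow=12 Hollowpine=7 → close Cedarfen (overflow 4)
  10÷3 = 3 each, +1 to first 1
Round 2: Ashgrove=16 Fernhollow=15 Hollowpine=10 → close Ashgrove (overflow 4)
  16÷2 = 8 each, +1 to first 0
Round 3: Fernhollow=23 Hollowpine=18 → close Hollowpine (overflow 12)
  18÷1 = 18 each, +1 to first 0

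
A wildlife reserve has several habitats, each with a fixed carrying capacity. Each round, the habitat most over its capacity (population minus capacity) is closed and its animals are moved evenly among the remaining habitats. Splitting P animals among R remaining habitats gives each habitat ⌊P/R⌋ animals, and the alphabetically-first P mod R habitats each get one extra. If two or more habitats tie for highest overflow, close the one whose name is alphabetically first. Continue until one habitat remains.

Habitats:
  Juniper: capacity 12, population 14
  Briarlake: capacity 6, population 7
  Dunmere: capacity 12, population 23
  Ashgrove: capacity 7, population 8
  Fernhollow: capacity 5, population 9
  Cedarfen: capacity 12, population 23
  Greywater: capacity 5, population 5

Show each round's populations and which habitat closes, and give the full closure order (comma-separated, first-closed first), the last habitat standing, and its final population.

Round 1: Ashgrove=8 Briarlake=7 Cedarfen=23 Dunmere=23 Fernhollow=9 Greywater=5 Juniper=14 → close Cedarfen (overflow 11)
  23÷6 = 3 each, +1 to first 5
Round 2: Ashgrove=12 Briarlake=11 Dunmere=27 Fernhollow=13 Greywater=9 Juniper=17 → close Dunmere (overflow 15)
  27÷5 = 5 each, +1 to first 2
Round 3: Ashgrove=18 Briarlake=17 Fernhollow=18 Greywater=14 Juniper=22 → close Fernhollow (overflow 13)
  18÷4 = 4 each, +1 to first 2
Round 4: Ashgrove=23 Briarlake=22 Greywater=18 Juniper=26 → close Ashgrove (overflow 16)
  23÷3 = 7 each, +1 to first 2
Round 5: Briarlake=30 Greywater=26 Juniper=33 → close Briarlake (overflow 24)
  30÷2 = 15 each, +1 to first 0
Round 6: Greywater=41 Juniper=48 → close Greywater (overflow 36)
  41÷1 = 41 each, +1 to first 0

Closure order: Cedarfen, Dunmere, Fernhollow, Ashgrove, Briarlake, Greywater
Last habitat: Juniper with 89 animals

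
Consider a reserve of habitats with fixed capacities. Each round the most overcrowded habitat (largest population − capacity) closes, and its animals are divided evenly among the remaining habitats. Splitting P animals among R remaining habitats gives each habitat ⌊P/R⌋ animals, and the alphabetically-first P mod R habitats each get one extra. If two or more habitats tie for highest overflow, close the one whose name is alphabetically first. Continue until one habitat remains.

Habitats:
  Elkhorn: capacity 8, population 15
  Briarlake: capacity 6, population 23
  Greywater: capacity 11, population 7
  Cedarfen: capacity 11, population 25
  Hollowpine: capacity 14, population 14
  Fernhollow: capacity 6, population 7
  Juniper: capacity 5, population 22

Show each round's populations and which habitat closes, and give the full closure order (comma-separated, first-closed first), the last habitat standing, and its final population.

Closure order: Briarlake, Juniper, Cedarfen, Elkhorn, Fernhollow, Hollowpine
Last habitat: Greywater with 113 animals

Round 1: Briarlake=23 Cedarfen=25 Elkhorn=15 Fernhollow=7 Greywater=7 Hollowpine=14 Juniper=22 → close Briarlake (overflow 17)
  23÷6 = 3 each, +1 to first 5
Round 2: Cedarfen=29 Elkhorn=19 Fernhollow=11 Greywater=11 Hollowpine=18 Juniper=25 → close Juniper (overflow 20)
  25÷5 = 5 each, +1 to first 0
Round 3: Cedarfen=34 Elkhorn=24 Fernhollow=16 Greywater=16 Hollowpine=23 → close Cedarfen (overflow 23)
  34÷4 = 8 each, +1 to first 2
Round 4: Elkhorn=33 Fernhollow=25 Greywater=24 Hollowpine=31 → close Elkhorn (overflow 25)
  33÷3 = 11 each, +1 to first 0
Round 5: Fernhollow=36 Greywater=35 Hollowpine=42 → close Fernhollow (overflow 30)
  36÷2 = 18 each, +1 to first 0
Round 6: Greywater=53 Hollowpine=60 → close Hollowpine (overflow 46)
  60÷1 = 60 each, +1 to first 0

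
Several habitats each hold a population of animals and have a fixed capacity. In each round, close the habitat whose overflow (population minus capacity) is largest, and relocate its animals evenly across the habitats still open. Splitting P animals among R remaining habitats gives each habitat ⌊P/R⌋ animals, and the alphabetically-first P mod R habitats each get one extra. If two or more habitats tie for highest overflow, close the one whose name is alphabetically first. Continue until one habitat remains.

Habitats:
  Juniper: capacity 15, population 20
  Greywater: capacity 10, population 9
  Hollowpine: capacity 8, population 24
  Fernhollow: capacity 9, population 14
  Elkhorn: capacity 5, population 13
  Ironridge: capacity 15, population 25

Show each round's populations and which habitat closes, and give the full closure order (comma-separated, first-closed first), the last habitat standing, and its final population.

Closure order: Hollowpine, Ironridge, Elkhorn, Fernhollow, Juniper
Last habitat: Greywater with 105 animals

Round 1: Elkhorn=13 Fernhollow=14 Greywater=9 Hollowpine=24 Ironridge=25 Juniper=20 → close Hollowpine (overflow 16)
  24÷5 = 4 each, +1 to first 4
Round 2: Elkhorn=18 Fernhollow=19 Greywater=14 Ironridge=30 Juniper=24 → close Ironridge (overflow 15)
  30÷4 = 7 each, +1 to first 2
Round 3: Elkhorn=26 Fernhollow=27 Greywater=21 Juniper=31 → close Elkhorn (overflow 21)
  26÷3 = 8 each, +1 to first 2
Round 4: Fernhollow=36 Greywater=30 Juniper=39 → close Fernhollow (overflow 27)
  36÷2 = 18 each, +1 to first 0
Round 5: Greywater=48 Juniper=57 → close Juniper (overflow 42)
  57÷1 = 57 each, +1 to first 0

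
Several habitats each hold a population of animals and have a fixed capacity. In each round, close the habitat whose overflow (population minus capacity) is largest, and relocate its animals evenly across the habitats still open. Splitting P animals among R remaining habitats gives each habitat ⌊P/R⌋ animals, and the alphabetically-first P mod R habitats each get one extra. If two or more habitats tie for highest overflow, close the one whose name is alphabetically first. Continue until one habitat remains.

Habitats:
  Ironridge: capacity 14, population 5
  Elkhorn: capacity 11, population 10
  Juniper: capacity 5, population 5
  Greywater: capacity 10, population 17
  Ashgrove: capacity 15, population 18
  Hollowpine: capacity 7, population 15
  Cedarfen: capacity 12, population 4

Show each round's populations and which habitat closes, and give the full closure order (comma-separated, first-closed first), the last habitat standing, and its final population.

Round 1: Ashgrove=18 Cedarfen=4 Elkhorn=10 Greywater=17 Hollowpine=15 Ironridge=5 Juniper=5 → close Hollowpine (overflow 8)
  15÷6 = 2 each, +1 to first 3
Round 2: Ashgrove=21 Cedarfen=7 Elkhorn=13 Greywater=19 Ironridge=7 Juniper=7 → close Greywater (overflow 9)
  19÷5 = 3 each, +1 to first 4
Round 3: Ashgrove=25 Cedarfen=11 Elkhorn=17 Ironridge=11 Juniper=10 → close Ashgrove (overflow 10)
  25÷4 = 6 each, +1 to first 1
Round 4: Cedarfen=18 Elkhorn=23 Ironridge=17 Juniper=16 → close Elkhorn (overflow 12)
  23÷3 = 7 each, +1 to first 2
Round 5: Cedarfen=26 Ironridge=25 Juniper=23 → close Juniper (overflow 18)
  23÷2 = 11 each, +1 to first 1
Round 6: Cedarfen=38 Ironridge=36 → close Cedarfen (overflow 26)
  38÷1 = 38 each, +1 to first 0

Closure order: Hollowpine, Greywater, Ashgrove, Elkhorn, Juniper, Cedarfen
Last habitat: Ironridge with 74 animals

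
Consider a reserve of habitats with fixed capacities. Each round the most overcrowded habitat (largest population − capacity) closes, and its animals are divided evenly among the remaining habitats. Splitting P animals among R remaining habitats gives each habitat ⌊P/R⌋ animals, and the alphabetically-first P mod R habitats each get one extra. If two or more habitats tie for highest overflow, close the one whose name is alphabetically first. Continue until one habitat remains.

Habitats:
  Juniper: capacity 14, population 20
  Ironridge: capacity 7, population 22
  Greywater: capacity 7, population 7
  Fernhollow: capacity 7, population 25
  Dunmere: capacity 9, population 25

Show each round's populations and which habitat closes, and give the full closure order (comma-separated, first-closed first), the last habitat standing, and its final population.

Closure order: Fernhollow, Dunmere, Ironridge, Juniper
Last habitat: Greywater with 99 animals

Round 1: Dunmere=25 Fernhollow=25 Greywater=7 Ironridge=22 Juniper=20 → close Fernhollow (overflow 18)
  25÷4 = 6 each, +1 to first 1
Round 2: Dunmere=32 Greywater=13 Ironridge=28 Juniper=26 → close Dunmere (overflow 23)
  32÷3 = 10 each, +1 to first 2
Round 3: Greywater=24 Ironridge=39 Juniper=36 → close Ironridge (overflow 32)
  39÷2 = 19 each, +1 to first 1
Round 4: Greywater=44 Juniper=55 → close Juniper (overflow 41)
  55÷1 = 55 each, +1 to first 0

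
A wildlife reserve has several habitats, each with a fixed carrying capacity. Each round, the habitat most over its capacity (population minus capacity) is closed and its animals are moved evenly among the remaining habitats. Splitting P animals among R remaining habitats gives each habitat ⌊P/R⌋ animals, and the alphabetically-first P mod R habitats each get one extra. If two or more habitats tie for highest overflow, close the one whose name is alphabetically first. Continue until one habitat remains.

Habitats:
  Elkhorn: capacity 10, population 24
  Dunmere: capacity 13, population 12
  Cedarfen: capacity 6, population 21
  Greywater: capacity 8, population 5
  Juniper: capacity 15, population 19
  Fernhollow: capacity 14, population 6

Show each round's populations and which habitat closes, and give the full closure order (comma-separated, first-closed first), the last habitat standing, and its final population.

Closure order: Cedarfen, Elkhorn, Juniper, Dunmere, Greywater
Last habitat: Fernhollow with 87 animals

Round 1: Cedarfen=21 Dunmere=12 Elkhorn=24 Fernhollow=6 Greywater=5 Juniper=19 → close Cedarfen (overflow 15)
  21÷5 = 4 each, +1 to first 1
Round 2: Dunmere=17 Elkhorn=28 Fernhollow=10 Greywater=9 Juniper=23 → close Elkhorn (overflow 18)
  28÷4 = 7 each, +1 to first 0
Round 3: Dunmere=24 Fernhollow=17 Greywater=16 Juniper=30 → close Juniper (overflow 15)
  30÷3 = 10 each, +1 to first 0
Round 4: Dunmere=34 Fernhollow=27 Greywater=26 → close Dunmere (overflow 21)
  34÷2 = 17 each, +1 to first 0
Round 5: Fernhollow=44 Greywater=43 → close Greywater (overflow 35)
  43÷1 = 43 each, +1 to first 0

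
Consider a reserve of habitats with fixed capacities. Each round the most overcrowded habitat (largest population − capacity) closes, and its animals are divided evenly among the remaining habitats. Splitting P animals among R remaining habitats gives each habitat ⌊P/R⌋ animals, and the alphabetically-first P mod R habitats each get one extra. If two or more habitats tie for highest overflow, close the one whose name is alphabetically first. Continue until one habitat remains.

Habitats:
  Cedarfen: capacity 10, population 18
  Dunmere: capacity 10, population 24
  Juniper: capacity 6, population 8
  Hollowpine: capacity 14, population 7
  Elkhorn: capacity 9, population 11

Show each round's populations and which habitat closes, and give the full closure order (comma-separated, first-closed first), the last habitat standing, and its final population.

Closure order: Dunmere, Cedarfen, Elkhorn, Juniper
Last habitat: Hollowpine with 68 animals

Round 1: Cedarfen=18 Dunmere=24 Elkhorn=11 Hollowpine=7 Juniper=8 → close Dunmere (overflow 14)
  24÷4 = 6 each, +1 to first 0
Round 2: Cedarfen=24 Elkhorn=17 Hollowpine=13 Juniper=14 → close Cedarfen (overflow 14)
  24÷3 = 8 each, +1 to first 0
Round 3: Elkhorn=25 Hollowpine=21 Juniper=22 → close Elkhorn (overflow 16)
  25÷2 = 12 each, +1 to first 1
Round 4: Hollowpine=34 Juniper=34 → close Juniper (overflow 28)
  34÷1 = 34 each, +1 to first 0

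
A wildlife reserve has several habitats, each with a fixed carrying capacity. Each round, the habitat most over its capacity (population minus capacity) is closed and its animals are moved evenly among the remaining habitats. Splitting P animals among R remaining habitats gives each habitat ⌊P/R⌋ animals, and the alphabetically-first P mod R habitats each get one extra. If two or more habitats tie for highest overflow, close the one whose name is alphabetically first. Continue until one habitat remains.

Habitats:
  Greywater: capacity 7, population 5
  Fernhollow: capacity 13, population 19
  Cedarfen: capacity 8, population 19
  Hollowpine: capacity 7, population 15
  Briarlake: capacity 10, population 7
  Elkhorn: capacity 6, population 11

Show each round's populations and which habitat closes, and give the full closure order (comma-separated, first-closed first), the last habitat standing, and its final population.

Round 1: Briarlake=7 Cedarfen=19 Elkhorn=11 Fernhollow=19 Greywater=5 Hollowpine=15 → close Cedarfen (overflow 11)
  19÷5 = 3 each, +1 to first 4
Round 2: Briarlake=11 Elkhorn=15 Fernhollow=23 Greywater=9 Hollowpine=18 → close Hollowpine (overflow 11)
  18÷4 = 4 each, +1 to first 2
Round 3: Briarlake=16 Elkhorn=20 Fernhollow=27 Greywater=13 → close Elkhorn (overflow 14)
  20÷3 = 6 each, +1 to first 2
Round 4: Briarlake=23 Fernhollow=34 Greywater=19 → close Fernhollow (overflow 21)
  34÷2 = 17 each, +1 to first 0
Round 5: Briarlake=40 Greywater=36 → close Briarlake (overflow 30)
  40÷1 = 40 each, +1 to first 0

Closure order: Cedarfen, Hollowpine, Elkhorn, Fernhollow, Briarlake
Last habitat: Greywater with 76 animals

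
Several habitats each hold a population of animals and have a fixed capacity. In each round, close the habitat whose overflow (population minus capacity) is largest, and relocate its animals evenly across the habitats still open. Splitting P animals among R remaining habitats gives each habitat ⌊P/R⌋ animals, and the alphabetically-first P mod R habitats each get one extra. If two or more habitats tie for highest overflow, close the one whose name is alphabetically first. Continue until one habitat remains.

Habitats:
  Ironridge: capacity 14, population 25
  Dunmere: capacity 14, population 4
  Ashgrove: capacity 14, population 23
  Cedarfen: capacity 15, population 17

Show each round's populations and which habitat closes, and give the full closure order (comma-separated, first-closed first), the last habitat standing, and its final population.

Closure order: Ironridge, Ashgrove, Cedarfen
Last habitat: Dunmere with 69 animals

Round 1: Ashgrove=23 Cedarfen=17 Dunmere=4 Ironridge=25 → close Ironridge (overflow 11)
  25÷3 = 8 each, +1 to first 1
Round 2: Ashgrove=32 Cedarfen=25 Dunmere=12 → close Ashgrove (overflow 18)
  32÷2 = 16 each, +1 to first 0
Round 3: Cedarfen=41 Dunmere=28 → close Cedarfen (overflow 26)
  41÷1 = 41 each, +1 to first 0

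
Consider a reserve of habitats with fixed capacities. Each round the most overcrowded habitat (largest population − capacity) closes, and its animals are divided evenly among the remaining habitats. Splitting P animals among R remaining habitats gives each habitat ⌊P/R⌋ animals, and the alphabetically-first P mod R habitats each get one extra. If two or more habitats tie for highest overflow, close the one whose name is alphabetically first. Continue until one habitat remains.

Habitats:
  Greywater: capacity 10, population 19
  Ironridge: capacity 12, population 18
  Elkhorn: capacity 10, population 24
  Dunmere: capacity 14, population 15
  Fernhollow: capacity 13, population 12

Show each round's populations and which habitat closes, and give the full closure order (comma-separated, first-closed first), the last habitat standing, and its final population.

Closure order: Elkhorn, Greywater, Ironridge, Dunmere
Last habitat: Fernhollow with 88 animals

Round 1: Dunmere=15 Elkhorn=24 Fernhollow=12 Greywater=19 Ironridge=18 → close Elkhorn (overflow 14)
  24÷4 = 6 each, +1 to first 0
Round 2: Dunmere=21 Fernhollow=18 Greywater=25 Ironridge=24 → close Greywater (overflow 15)
  25÷3 = 8 each, +1 to first 1
Round 3: Dunmere=30 Fernhollow=26 Ironridge=32 → close Ironridge (overflow 20)
  32÷2 = 16 each, +1 to first 0
Round 4: Dunmere=46 Fernhollow=42 → close Dunmere (overflow 32)
  46÷1 = 46 each, +1 to first 0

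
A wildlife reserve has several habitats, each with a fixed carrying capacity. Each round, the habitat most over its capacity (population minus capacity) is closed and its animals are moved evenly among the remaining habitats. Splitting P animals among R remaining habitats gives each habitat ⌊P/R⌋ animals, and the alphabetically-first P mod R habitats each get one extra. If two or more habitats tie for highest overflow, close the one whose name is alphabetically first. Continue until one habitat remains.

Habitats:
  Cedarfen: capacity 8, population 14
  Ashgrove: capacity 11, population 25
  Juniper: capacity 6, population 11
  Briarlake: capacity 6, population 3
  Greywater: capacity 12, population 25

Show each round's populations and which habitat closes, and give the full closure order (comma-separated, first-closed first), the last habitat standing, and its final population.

Round 1: Ashgrove=25 Briarlake=3 Cedarfen=14 Greywater=25 Juniper=11 → close Ashgrove (overflow 14)
  25÷4 = 6 each, +1 to first 1
Round 2: Briarlake=10 Cedarfen=20 Greywater=31 Juniper=17 → close Greywater (overflow 19)
  31÷3 = 10 each, +1 to first 1
Round 3: Briarlake=21 Cedarfen=30 Juniper=27 → close Cedarfen (overflow 22)
  30÷2 = 15 each, +1 to first 0
Round 4: Briarlake=36 Juniper=42 → close Juniper (overflow 36)
  42÷1 = 42 each, +1 to first 0

Closure order: Ashgrove, Greywater, Cedarfen, Juniper
Last habitat: Briarlake with 78 animals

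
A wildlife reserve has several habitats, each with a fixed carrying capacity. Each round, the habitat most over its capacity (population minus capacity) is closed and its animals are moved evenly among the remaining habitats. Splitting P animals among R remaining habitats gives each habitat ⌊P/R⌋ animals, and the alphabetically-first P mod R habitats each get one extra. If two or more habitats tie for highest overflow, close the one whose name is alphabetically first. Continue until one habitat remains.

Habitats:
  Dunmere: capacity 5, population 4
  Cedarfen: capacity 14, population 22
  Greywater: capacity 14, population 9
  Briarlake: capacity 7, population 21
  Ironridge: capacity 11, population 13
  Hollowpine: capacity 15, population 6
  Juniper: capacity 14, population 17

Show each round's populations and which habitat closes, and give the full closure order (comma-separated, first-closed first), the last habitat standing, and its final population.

Closure order: Briarlake, Cedarfen, Juniper, Dunmere, Ironridge, Greywater
Last habitat: Hollowpine with 92 animals

Round 1: Briarlake=21 Cedarfen=22 Dunmere=4 Greywater=9 Hollowpine=6 Ironridge=13 Juniper=17 → close Briarlake (overflow 14)
  21÷6 = 3 each, +1 to first 3
Round 2: Cedarfen=26 Dunmere=8 Greywater=13 Hollowpine=9 Ironridge=16 Juniper=20 → close Cedarfen (overflow 12)
  26÷5 = 5 each, +1 to first 1
Round 3: Dunmere=14 Greywater=18 Hollowpine=14 Ironridge=21 Juniper=25 → close Juniper (overflow 11)
  25÷4 = 6 each, +1 to first 1
Round 4: Dunmere=21 Greywater=24 Hollowpine=20 Ironridge=27 → close Dunmere (overflow 16)
  21÷3 = 7 each, +1 to first 0
Round 5: Greywater=31 Hollowpine=27 Ironridge=34 → close Ironridge (overflow 23)
  34÷2 = 17 each, +1 to first 0
Round 6: Greywater=48 Hollowpine=44 → close Greywater (overflow 34)
  48÷1 = 48 each, +1 to first 0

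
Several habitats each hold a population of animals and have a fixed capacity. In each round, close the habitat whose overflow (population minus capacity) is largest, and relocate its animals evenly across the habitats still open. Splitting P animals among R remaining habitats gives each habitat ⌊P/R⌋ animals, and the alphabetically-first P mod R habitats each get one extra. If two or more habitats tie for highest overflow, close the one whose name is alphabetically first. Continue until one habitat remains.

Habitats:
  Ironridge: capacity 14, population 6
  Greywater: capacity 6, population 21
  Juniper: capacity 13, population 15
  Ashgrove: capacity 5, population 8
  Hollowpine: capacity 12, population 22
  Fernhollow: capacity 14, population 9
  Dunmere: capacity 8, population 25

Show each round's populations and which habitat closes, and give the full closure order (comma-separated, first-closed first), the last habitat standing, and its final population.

Closure order: Dunmere, Greywater, Hollowpine, Ashgrove, Juniper, Fernhollow
Last habitat: Ironridge with 106 animals

Round 1: Ashgrove=8 Dunmere=25 Fernhollow=9 Greywater=21 Hollowpine=22 Ironridge=6 Juniper=15 → close Dunmere (overflow 17)
  25÷6 = 4 each, +1 to first 1
Round 2: Ashgrove=13 Fernhollow=13 Greywater=25 Hollowpine=26 Ironridge=10 Juniper=19 → close Greywater (overflow 19)
  25÷5 = 5 each, +1 to first 0
Round 3: Ashgrove=18 Fernhollow=18 Hollowpine=31 Ironridge=15 Juniper=24 → close Hollowpine (overflow 19)
  31÷4 = 7 each, +1 to first 3
Round 4: Ashgrove=26 Fernhollow=26 Ironridge=23 Juniper=31 → close Ashgrove (overflow 21)
  26÷3 = 8 each, +1 to first 2
Round 5: Fernhollow=35 Ironridge=32 Juniper=39 → close Juniper (overflow 26)
  39÷2 = 19 each, +1 to first 1
Round 6: Fernhollow=55 Ironridge=51 → close Fernhollow (overflow 41)
  55÷1 = 55 each, +1 to first 0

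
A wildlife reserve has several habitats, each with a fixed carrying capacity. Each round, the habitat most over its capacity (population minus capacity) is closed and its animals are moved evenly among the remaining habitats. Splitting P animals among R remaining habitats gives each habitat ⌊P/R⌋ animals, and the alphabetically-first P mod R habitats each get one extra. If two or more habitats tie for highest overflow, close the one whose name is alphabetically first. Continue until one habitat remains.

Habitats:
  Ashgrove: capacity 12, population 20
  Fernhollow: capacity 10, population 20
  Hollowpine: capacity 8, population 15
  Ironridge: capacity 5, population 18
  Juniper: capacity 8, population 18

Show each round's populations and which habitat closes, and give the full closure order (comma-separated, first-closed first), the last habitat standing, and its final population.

Round 1: Ashgrove=20 Fernhollow=20 Hollowpine=15 Ironridge=18 Juniper=18 → close Ironridge (overflow 13)
  18÷4 = 4 each, +1 to first 2
Round 2: Ashgrove=25 Fernhollow=25 Hollowpine=19 Juniper=22 → close Fernhollow (overflow 15)
  25÷3 = 8 each, +1 to first 1
Round 3: Ashgrove=34 Hollowpine=27 Juniper=30 → close Ashgrove (overflow 22)
  34÷2 = 17 each, +1 to first 0
Round 4: Hollowpine=44 Juniper=47 → close Juniper (overflow 39)
  47÷1 = 47 each, +1 to first 0

Closure order: Ironridge, Fernhollow, Ashgrove, Juniper
Last habitat: Hollowpine with 91 animals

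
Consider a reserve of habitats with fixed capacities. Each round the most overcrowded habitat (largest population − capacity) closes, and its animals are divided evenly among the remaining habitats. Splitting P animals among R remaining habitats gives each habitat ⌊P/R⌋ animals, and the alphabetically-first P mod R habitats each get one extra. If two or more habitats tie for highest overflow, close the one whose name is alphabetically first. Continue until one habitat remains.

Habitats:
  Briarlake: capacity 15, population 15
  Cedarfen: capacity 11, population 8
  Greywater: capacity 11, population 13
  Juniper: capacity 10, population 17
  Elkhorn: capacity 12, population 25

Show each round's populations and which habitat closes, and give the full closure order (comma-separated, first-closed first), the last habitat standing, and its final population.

Round 1: Briarlake=15 Cedarfen=8 Elkhorn=25 Greywater=13 Juniper=17 → close Elkhorn (overflow 13)
  25÷4 = 6 each, +1 to first 1
Round 2: Briarlake=22 Cedarfen=14 Greywater=19 Juniper=23 → close Juniper (overflow 13)
  23÷3 = 7 each, +1 to first 2
Round 3: Briarlake=30 Cedarfen=22 Greywater=26 → close Briarlake (overflow 15)
  30÷2 = 15 each, +1 to first 0
Round 4: Cedarfen=37 Greywater=41 → close Greywater (overflow 30)
  41÷1 = 41 each, +1 to first 0

Closure order: Elkhorn, Juniper, Briarlake, Greywater
Last habitat: Cedarfen with 78 animals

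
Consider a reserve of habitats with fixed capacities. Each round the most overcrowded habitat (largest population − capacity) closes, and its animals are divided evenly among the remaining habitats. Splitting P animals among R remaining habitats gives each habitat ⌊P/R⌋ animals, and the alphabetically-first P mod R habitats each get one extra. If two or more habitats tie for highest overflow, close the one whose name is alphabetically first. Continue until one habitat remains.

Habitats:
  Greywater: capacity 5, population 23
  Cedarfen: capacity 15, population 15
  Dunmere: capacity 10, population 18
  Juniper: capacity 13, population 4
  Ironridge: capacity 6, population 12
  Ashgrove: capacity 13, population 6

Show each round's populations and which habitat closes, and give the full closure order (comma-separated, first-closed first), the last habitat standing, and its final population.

Closure order: Greywater, Dunmere, Ironridge, Cedarfen, Ashgrove
Last habitat: Juniper with 78 animals

Round 1: Ashgrove=6 Cedarfen=15 Dunmere=18 Greywater=23 Ironridge=12 Juniper=4 → close Greywater (overflow 18)
  23÷5 = 4 each, +1 to first 3
Round 2: Ashgrove=11 Cedarfen=20 Dunmere=23 Ironridge=16 Juniper=8 → close Dunmere (overflow 13)
  23÷4 = 5 each, +1 to first 3
Round 3: Ashgrove=17 Cedarfen=26 Ironridge=22 Juniper=13 → close Ironridge (overflow 16)
  22÷3 = 7 each, +1 to first 1
Round 4: Ashgrove=25 Cedarfen=33 Juniper=20 → close Cedarfen (overflow 18)
  33÷2 = 16 each, +1 to first 1
Round 5: Ashgrove=42 Juniper=36 → close Ashgrove (overflow 29)
  42÷1 = 42 each, +1 to first 0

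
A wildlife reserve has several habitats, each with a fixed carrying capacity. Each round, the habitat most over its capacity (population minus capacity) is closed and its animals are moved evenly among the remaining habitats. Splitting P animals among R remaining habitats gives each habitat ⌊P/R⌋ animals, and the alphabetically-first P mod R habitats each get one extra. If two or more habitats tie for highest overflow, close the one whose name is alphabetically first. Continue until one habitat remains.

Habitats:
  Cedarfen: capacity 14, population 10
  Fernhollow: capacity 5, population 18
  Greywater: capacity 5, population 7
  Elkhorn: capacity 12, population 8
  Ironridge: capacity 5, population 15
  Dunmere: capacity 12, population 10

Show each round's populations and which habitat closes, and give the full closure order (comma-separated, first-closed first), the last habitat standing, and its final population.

Round 1: Cedarfen=10 Dunmere=10 Elkhorn=8 Fernhollow=18 Greywater=7 Ironridge=15 → close Fernhollow (overflow 13)
  18÷5 = 3 each, +1 to first 3
Round 2: Cedarfen=14 Dunmere=14 Elkhorn=12 Greywater=10 Ironridge=18 → close Ironridge (overflow 13)
  18÷4 = 4 each, +1 to first 2
Round 3: Cedarfen=19 Dunmere=19 Elkhorn=16 Greywater=14 → close Greywater (overflow 9)
  14÷3 = 4 each, +1 to first 2
Round 4: Cedarfen=24 Dunmere=24 Elkhorn=20 → close Dunmere (overflow 12)
  24÷2 = 12 each, +1 to first 0
Round 5: Cedarfen=36 Elkhorn=32 → close Cedarfen (overflow 22)
  36÷1 = 36 each, +1 to first 0

Closure order: Fernhollow, Ironridge, Greywater, Dunmere, Cedarfen
Last habitat: Elkhorn with 68 animals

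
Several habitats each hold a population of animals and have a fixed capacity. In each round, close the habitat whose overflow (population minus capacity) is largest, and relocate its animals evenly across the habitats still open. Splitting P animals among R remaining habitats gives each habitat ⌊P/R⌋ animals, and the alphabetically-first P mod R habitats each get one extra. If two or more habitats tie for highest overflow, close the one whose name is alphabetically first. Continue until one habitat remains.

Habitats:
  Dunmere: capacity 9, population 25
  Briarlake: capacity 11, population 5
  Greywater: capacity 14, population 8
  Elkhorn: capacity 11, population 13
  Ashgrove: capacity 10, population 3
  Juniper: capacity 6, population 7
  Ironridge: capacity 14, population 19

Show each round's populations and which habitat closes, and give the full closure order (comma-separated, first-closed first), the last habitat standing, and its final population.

Closure order: Dunmere, Ironridge, Elkhorn, Juniper, Ashgrove, Briarlake
Last habitat: Greywater with 80 animals

Round 1: Ashgrove=3 Briarlake=5 Dunmere=25 Elkhorn=13 Greywater=8 Ironridge=19 Juniper=7 → close Dunmere (overflow 16)
  25÷6 = 4 each, +1 to first 1
Round 2: Ashgrove=8 Briarlake=9 Elkhorn=17 Greywater=12 Ironridge=23 Juniper=11 → close Ironridge (overflow 9)
  23÷5 = 4 each, +1 to first 3
Round 3: Ashgrove=13 Briarlake=14 Elkhorn=22 Greywater=16 Juniper=15 → close Elkhorn (overflow 11)
  22÷4 = 5 each, +1 to first 2
Round 4: Ashgrove=19 Briarlake=20 Greywater=21 Juniper=20 → close Juniper (overflow 14)
  20÷3 = 6 each, +1 to first 2
Round 5: Ashgrove=26 Briarlake=27 Greywater=27 → close Ashgrove (overflow 16)
  26÷2 = 13 each, +1 to first 0
Round 6: Briarlake=40 Greywater=40 → close Briarlake (overflow 29)
  40÷1 = 40 each, +1 to first 0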